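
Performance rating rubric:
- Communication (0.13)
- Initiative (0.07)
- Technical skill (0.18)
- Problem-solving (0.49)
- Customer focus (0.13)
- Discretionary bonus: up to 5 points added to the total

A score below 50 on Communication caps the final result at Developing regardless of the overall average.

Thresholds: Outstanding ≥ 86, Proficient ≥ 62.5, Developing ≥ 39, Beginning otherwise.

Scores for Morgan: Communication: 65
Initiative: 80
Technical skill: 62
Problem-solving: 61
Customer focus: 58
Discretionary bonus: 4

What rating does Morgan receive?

Proficient

Communication score 65 ≥ 50: minimum met.
Weighted total:
  Communication 65 × 0.13 = 8.45
  Initiative 80 × 0.07 = 5.6
  Technical skill 62 × 0.18 = 11.16
  Problem-solving 61 × 0.49 = 29.89
  Customer focus 58 × 0.13 = 7.54
Sum = 62.64
Discretionary bonus: 62.64 + 4 = 66.64
66.64 is ≥ 62.5 and < 86 → Proficient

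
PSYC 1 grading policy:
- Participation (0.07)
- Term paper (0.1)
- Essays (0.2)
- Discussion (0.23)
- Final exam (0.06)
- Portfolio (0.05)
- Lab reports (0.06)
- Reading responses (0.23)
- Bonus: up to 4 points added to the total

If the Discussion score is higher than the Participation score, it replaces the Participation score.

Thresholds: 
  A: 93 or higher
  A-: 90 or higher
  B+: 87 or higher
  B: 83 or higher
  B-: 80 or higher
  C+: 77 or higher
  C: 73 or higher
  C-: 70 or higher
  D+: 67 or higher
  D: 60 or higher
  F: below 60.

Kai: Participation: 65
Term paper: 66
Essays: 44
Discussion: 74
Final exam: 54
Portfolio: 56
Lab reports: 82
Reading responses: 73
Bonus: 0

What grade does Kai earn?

Discussion (74) > Participation (65), so Participation counts as 74.
Weighted total:
  Participation 74 × 0.07 = 5.18
  Term paper 66 × 0.1 = 6.6
  Essays 44 × 0.2 = 8.8
  Discussion 74 × 0.23 = 17.02
  Final exam 54 × 0.06 = 3.24
  Portfolio 56 × 0.05 = 2.8
  Lab reports 82 × 0.06 = 4.92
  Reading responses 73 × 0.23 = 16.79
Sum = 65.35
Bonus: 65.35 + 0 = 65.35
65.35 is ≥ 60 and < 67 → D

D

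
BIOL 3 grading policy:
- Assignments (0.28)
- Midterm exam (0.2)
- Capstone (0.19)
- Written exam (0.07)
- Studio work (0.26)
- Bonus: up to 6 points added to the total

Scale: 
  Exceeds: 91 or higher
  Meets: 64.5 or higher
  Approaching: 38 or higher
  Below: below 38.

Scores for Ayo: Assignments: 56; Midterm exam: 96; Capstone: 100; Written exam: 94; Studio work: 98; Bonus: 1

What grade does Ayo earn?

Meets

Weighted total:
  Assignments 56 × 0.28 = 15.68
  Midterm exam 96 × 0.2 = 19.2
  Capstone 100 × 0.19 = 19
  Written exam 94 × 0.07 = 6.58
  Studio work 98 × 0.26 = 25.48
Sum = 85.94
Bonus: 85.94 + 1 = 86.94
86.94 is ≥ 64.5 and < 91 → Meets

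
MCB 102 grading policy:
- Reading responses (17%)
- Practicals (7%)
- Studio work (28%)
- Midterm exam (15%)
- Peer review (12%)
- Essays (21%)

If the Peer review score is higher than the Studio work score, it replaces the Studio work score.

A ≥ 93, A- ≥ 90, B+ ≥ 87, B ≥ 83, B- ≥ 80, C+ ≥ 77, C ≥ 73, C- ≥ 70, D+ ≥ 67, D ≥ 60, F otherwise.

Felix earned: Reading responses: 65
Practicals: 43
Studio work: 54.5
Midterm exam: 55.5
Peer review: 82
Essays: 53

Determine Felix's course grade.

D

Peer review (82) > Studio work (54.5), so Studio work counts as 82.
Weighted total:
  Reading responses 65 × 0.17 = 11.05
  Practicals 43 × 0.07 = 3.01
  Studio work 82 × 0.28 = 22.96
  Midterm exam 55.5 × 0.15 = 8.325
  Peer review 82 × 0.12 = 9.84
  Essays 53 × 0.21 = 11.13
Sum = 66.315
66.315 is ≥ 60 and < 67 → D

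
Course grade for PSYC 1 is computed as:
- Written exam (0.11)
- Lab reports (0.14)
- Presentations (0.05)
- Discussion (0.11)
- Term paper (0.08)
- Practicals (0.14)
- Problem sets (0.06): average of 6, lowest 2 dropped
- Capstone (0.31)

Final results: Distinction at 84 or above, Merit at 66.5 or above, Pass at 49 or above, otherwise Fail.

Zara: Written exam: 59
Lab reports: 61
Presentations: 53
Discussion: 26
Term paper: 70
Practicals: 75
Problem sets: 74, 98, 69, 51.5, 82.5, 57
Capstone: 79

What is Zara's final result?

Problem sets: drop 51.5, 57 → average of remaining 4 = 323.5/4 = 80.875
Weighted total:
  Written exam 59 × 0.11 = 6.49
  Lab reports 61 × 0.14 = 8.54
  Presentations 53 × 0.05 = 2.65
  Discussion 26 × 0.11 = 2.86
  Term paper 70 × 0.08 = 5.6
  Practicals 75 × 0.14 = 10.5
  Problem sets 80.875 × 0.06 = 4.8525
  Capstone 79 × 0.31 = 24.49
Sum = 65.9825
65.9825 is ≥ 49 and < 66.5 → Pass

Pass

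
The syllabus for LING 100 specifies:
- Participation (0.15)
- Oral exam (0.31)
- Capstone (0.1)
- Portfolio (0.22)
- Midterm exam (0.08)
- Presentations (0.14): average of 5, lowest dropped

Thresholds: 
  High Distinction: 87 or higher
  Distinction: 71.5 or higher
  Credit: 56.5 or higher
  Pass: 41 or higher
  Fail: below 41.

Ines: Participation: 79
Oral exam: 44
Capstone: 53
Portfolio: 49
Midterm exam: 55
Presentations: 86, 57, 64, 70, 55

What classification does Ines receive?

Presentations: drop 55 → average of remaining 4 = 277/4 = 69.25
Weighted total:
  Participation 79 × 0.15 = 11.85
  Oral exam 44 × 0.31 = 13.64
  Capstone 53 × 0.1 = 5.3
  Portfolio 49 × 0.22 = 10.78
  Midterm exam 55 × 0.08 = 4.4
  Presentations 69.25 × 0.14 = 9.695
Sum = 55.665
55.665 is ≥ 41 and < 56.5 → Pass

Pass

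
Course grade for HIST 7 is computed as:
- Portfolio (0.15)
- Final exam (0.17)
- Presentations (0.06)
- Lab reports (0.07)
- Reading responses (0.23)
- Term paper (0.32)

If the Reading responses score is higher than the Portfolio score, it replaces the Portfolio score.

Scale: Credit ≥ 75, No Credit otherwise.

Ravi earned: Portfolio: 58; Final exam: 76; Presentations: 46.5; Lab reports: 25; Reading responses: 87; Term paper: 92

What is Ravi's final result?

Credit

Reading responses (87) > Portfolio (58), so Portfolio counts as 87.
Weighted total:
  Portfolio 87 × 0.15 = 13.05
  Final exam 76 × 0.17 = 12.92
  Presentations 46.5 × 0.06 = 2.79
  Lab reports 25 × 0.07 = 1.75
  Reading responses 87 × 0.23 = 20.01
  Term paper 92 × 0.32 = 29.44
Sum = 79.96
79.96 ≥ 75 → Credit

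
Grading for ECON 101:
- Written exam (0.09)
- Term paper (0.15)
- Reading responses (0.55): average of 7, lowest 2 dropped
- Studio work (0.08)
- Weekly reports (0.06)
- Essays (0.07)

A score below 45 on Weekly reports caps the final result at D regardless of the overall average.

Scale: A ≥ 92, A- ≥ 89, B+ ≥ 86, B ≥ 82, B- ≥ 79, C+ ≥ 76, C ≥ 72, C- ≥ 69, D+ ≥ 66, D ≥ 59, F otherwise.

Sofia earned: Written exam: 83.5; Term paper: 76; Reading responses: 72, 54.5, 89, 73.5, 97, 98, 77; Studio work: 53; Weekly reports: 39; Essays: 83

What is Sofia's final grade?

Reading responses: drop 54.5, 72 → average of remaining 5 = 434.5/5 = 86.9
Weekly reports score 39 < 45: minimum not met.
Weighted total:
  Written exam 83.5 × 0.09 = 7.515
  Term paper 76 × 0.15 = 11.4
  Reading responses 86.9 × 0.55 = 47.795
  Studio work 53 × 0.08 = 4.24
  Weekly reports 39 × 0.06 = 2.34
  Essays 83 × 0.07 = 5.81
Sum = 79.1
79.1 would be B-; cap at D applies → D.

D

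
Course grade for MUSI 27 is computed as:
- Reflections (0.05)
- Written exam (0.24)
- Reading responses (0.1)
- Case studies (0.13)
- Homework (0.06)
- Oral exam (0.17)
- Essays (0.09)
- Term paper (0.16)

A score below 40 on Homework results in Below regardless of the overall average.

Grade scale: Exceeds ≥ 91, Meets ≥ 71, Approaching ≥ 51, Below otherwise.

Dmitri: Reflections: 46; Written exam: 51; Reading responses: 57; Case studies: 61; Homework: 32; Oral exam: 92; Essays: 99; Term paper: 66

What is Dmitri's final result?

Homework score 32 < 40: minimum not met.
Weighted total:
  Reflections 46 × 0.05 = 2.3
  Written exam 51 × 0.24 = 12.24
  Reading responses 57 × 0.1 = 5.7
  Case studies 61 × 0.13 = 7.93
  Homework 32 × 0.06 = 1.92
  Oral exam 92 × 0.17 = 15.64
  Essays 99 × 0.09 = 8.91
  Term paper 66 × 0.16 = 10.56
Sum = 65.2
Because the Homework minimum was not met, the result is Below.

Below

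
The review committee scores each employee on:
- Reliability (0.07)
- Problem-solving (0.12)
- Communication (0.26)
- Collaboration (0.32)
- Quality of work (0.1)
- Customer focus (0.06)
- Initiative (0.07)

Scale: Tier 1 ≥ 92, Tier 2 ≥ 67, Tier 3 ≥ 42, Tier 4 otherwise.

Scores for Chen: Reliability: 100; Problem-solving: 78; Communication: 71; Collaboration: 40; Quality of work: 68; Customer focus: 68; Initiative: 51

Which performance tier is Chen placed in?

Weighted total:
  Reliability 100 × 0.07 = 7
  Problem-solving 78 × 0.12 = 9.36
  Communication 71 × 0.26 = 18.46
  Collaboration 40 × 0.32 = 12.8
  Quality of work 68 × 0.1 = 6.8
  Customer focus 68 × 0.06 = 4.08
  Initiative 51 × 0.07 = 3.57
Sum = 62.07
62.07 is ≥ 42 and < 67 → Tier 3

Tier 3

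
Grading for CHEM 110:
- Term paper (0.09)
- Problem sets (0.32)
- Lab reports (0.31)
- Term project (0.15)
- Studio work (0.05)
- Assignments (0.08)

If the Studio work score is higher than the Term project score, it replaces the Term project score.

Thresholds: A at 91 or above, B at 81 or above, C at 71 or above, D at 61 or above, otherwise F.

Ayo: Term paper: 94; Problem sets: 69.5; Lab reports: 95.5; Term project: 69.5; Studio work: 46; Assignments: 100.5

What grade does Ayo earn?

Studio work (46) ≤ Term project (69.5), so Term project stays at 69.5.
Weighted total:
  Term paper 94 × 0.09 = 8.46
  Problem sets 69.5 × 0.32 = 22.24
  Lab reports 95.5 × 0.31 = 29.605
  Term project 69.5 × 0.15 = 10.425
  Studio work 46 × 0.05 = 2.3
  Assignments 100.5 × 0.08 = 8.04
Sum = 81.07
81.07 is ≥ 81 and < 91 → B

B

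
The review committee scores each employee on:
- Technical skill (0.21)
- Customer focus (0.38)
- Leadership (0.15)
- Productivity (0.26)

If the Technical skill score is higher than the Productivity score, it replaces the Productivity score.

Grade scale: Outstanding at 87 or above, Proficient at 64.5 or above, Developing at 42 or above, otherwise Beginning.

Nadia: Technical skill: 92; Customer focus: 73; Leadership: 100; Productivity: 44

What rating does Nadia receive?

Proficient

Technical skill (92) > Productivity (44), so Productivity counts as 92.
Weighted total:
  Technical skill 92 × 0.21 = 19.32
  Customer focus 73 × 0.38 = 27.74
  Leadership 100 × 0.15 = 15
  Productivity 92 × 0.26 = 23.92
Sum = 85.98
85.98 is ≥ 64.5 and < 87 → Proficient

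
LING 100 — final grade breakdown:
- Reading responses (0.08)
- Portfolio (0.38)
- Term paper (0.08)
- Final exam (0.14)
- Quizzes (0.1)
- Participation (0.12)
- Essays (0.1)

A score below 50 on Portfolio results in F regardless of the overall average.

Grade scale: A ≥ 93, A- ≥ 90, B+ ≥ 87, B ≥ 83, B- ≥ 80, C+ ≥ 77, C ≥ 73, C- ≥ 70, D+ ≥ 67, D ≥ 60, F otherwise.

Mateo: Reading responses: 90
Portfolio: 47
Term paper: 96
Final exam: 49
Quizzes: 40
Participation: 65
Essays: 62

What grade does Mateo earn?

Portfolio score 47 < 50: minimum not met.
Weighted total:
  Reading responses 90 × 0.08 = 7.2
  Portfolio 47 × 0.38 = 17.86
  Term paper 96 × 0.08 = 7.68
  Final exam 49 × 0.14 = 6.86
  Quizzes 40 × 0.1 = 4
  Participation 65 × 0.12 = 7.8
  Essays 62 × 0.1 = 6.2
Sum = 57.6
Because the Portfolio minimum was not met, the result is F.

F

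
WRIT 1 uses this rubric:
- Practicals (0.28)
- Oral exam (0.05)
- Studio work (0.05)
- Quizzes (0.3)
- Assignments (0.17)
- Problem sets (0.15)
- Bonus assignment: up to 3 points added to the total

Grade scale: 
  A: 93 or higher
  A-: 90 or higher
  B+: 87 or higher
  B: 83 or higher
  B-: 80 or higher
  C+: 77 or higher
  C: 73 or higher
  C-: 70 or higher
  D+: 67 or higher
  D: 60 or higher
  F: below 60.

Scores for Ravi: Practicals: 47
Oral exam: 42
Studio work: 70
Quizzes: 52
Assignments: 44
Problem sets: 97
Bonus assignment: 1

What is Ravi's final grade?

F

Weighted total:
  Practicals 47 × 0.28 = 13.16
  Oral exam 42 × 0.05 = 2.1
  Studio work 70 × 0.05 = 3.5
  Quizzes 52 × 0.3 = 15.6
  Assignments 44 × 0.17 = 7.48
  Problem sets 97 × 0.15 = 14.55
Sum = 56.39
Bonus assignment: 56.39 + 1 = 57.39
57.39 < 60 → F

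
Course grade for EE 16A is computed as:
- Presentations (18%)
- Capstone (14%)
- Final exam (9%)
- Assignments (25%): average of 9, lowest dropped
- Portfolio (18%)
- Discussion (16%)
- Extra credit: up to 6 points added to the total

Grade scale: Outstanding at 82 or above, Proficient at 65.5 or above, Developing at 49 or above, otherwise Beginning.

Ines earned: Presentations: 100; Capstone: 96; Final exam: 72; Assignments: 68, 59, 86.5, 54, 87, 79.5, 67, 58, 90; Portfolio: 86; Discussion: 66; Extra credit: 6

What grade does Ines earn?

Outstanding

Assignments: drop 54 → average of remaining 8 = 595/8 = 74.375
Weighted total:
  Presentations 100 × 0.18 = 18
  Capstone 96 × 0.14 = 13.44
  Final exam 72 × 0.09 = 6.48
  Assignments 74.375 × 0.25 = 18.59375
  Portfolio 86 × 0.18 = 15.48
  Discussion 66 × 0.16 = 10.56
Sum = 82.55375
Extra credit: 82.55375 + 6 = 88.55375
88.55375 ≥ 82 → Outstanding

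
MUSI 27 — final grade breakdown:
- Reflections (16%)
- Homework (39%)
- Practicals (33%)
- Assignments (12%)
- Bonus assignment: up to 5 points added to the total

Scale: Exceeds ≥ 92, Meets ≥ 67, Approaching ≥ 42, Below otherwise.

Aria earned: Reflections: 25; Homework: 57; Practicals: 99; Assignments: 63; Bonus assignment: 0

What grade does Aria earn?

Weighted total:
  Reflections 25 × 0.16 = 4
  Homework 57 × 0.39 = 22.23
  Practicals 99 × 0.33 = 32.67
  Assignments 63 × 0.12 = 7.56
Sum = 66.46
Bonus assignment: 66.46 + 0 = 66.46
66.46 is ≥ 42 and < 67 → Approaching

Approaching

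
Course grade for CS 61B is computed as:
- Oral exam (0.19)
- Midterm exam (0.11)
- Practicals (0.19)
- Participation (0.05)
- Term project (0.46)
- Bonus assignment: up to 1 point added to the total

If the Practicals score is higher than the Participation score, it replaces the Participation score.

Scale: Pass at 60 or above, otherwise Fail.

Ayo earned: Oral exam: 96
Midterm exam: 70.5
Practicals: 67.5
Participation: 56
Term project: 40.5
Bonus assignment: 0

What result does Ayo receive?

Practicals (67.5) > Participation (56), so Participation counts as 67.5.
Weighted total:
  Oral exam 96 × 0.19 = 18.24
  Midterm exam 70.5 × 0.11 = 7.755
  Practicals 67.5 × 0.19 = 12.825
  Participation 67.5 × 0.05 = 3.375
  Term project 40.5 × 0.46 = 18.63
Sum = 60.825
Bonus assignment: 60.825 + 0 = 60.825
60.825 ≥ 60 → Pass

Pass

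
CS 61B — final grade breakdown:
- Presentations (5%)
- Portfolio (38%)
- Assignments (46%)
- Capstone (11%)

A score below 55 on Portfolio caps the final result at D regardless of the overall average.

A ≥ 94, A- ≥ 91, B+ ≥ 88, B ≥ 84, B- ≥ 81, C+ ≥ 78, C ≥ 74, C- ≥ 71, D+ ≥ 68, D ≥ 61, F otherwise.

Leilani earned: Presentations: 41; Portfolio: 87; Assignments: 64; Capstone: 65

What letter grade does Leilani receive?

C-

Portfolio score 87 ≥ 55: minimum met.
Weighted total:
  Presentations 41 × 0.05 = 2.05
  Portfolio 87 × 0.38 = 33.06
  Assignments 64 × 0.46 = 29.44
  Capstone 65 × 0.11 = 7.15
Sum = 71.7
71.7 is ≥ 71 and < 74 → C-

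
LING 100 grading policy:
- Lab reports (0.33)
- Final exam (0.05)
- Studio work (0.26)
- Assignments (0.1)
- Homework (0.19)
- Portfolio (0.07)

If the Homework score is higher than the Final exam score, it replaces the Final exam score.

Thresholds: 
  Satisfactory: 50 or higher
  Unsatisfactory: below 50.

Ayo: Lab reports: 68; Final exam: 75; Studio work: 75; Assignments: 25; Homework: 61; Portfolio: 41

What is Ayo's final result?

Homework (61) ≤ Final exam (75), so Final exam stays at 75.
Weighted total:
  Lab reports 68 × 0.33 = 22.44
  Final exam 75 × 0.05 = 3.75
  Studio work 75 × 0.26 = 19.5
  Assignments 25 × 0.1 = 2.5
  Homework 61 × 0.19 = 11.59
  Portfolio 41 × 0.07 = 2.87
Sum = 62.65
62.65 ≥ 50 → Satisfactory

Satisfactory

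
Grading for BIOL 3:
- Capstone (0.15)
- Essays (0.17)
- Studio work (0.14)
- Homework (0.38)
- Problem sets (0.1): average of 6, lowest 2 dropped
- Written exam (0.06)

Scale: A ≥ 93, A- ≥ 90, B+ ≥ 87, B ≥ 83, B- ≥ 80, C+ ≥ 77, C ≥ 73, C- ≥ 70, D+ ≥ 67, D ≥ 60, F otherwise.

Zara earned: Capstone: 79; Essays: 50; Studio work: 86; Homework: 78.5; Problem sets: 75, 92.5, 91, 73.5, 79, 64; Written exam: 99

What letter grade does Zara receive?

Problem sets: drop 64, 73.5 → average of remaining 4 = 337.5/4 = 84.375
Weighted total:
  Capstone 79 × 0.15 = 11.85
  Essays 50 × 0.17 = 8.5
  Studio work 86 × 0.14 = 12.04
  Homework 78.5 × 0.38 = 29.83
  Problem sets 84.375 × 0.1 = 8.4375
  Written exam 99 × 0.06 = 5.94
Sum = 76.5975
76.5975 is ≥ 73 and < 77 → C

C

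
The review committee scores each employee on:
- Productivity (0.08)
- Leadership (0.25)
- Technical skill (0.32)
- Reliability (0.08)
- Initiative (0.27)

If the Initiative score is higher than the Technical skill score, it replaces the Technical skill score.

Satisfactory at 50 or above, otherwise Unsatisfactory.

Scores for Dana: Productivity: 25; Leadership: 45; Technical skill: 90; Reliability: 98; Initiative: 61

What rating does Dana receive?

Initiative (61) ≤ Technical skill (90), so Technical skill stays at 90.
Weighted total:
  Productivity 25 × 0.08 = 2
  Leadership 45 × 0.25 = 11.25
  Technical skill 90 × 0.32 = 28.8
  Reliability 98 × 0.08 = 7.84
  Initiative 61 × 0.27 = 16.47
Sum = 66.36
66.36 ≥ 50 → Satisfactory

Satisfactory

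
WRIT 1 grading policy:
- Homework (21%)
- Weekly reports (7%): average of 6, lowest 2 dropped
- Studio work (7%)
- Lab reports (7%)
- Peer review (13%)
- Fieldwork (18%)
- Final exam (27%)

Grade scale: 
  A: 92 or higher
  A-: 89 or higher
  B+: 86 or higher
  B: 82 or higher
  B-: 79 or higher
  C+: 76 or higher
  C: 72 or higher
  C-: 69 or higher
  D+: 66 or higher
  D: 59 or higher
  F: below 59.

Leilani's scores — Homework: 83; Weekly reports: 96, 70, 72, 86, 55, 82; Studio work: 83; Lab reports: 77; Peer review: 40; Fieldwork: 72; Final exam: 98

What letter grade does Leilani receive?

B-

Weekly reports: drop 55, 70 → average of remaining 4 = 336/4 = 84
Weighted total:
  Homework 83 × 0.21 = 17.43
  Weekly reports 84 × 0.07 = 5.88
  Studio work 83 × 0.07 = 5.81
  Lab reports 77 × 0.07 = 5.39
  Peer review 40 × 0.13 = 5.2
  Fieldwork 72 × 0.18 = 12.96
  Final exam 98 × 0.27 = 26.46
Sum = 79.13
79.13 is ≥ 79 and < 82 → B-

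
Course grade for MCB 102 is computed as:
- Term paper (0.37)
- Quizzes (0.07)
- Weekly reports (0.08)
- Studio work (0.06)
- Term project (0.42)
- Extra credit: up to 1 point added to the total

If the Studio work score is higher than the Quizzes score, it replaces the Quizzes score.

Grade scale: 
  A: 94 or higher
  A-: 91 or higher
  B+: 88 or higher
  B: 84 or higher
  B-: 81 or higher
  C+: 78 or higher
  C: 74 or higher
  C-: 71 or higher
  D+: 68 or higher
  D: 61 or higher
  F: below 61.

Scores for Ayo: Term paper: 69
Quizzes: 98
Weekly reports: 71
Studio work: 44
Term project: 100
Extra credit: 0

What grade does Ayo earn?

B-

Studio work (44) ≤ Quizzes (98), so Quizzes stays at 98.
Weighted total:
  Term paper 69 × 0.37 = 25.53
  Quizzes 98 × 0.07 = 6.86
  Weekly reports 71 × 0.08 = 5.68
  Studio work 44 × 0.06 = 2.64
  Term project 100 × 0.42 = 42
Sum = 82.71
Extra credit: 82.71 + 0 = 82.71
82.71 is ≥ 81 and < 84 → B-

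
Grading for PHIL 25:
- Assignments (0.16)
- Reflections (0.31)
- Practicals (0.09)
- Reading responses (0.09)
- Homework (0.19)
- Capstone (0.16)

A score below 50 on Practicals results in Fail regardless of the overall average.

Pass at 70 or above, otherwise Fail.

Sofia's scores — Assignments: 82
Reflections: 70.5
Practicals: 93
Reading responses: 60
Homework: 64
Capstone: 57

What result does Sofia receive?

Practicals score 93 ≥ 50: minimum met.
Weighted total:
  Assignments 82 × 0.16 = 13.12
  Reflections 70.5 × 0.31 = 21.855
  Practicals 93 × 0.09 = 8.37
  Reading responses 60 × 0.09 = 5.4
  Homework 64 × 0.19 = 12.16
  Capstone 57 × 0.16 = 9.12
Sum = 70.025
70.025 ≥ 70 → Pass

Pass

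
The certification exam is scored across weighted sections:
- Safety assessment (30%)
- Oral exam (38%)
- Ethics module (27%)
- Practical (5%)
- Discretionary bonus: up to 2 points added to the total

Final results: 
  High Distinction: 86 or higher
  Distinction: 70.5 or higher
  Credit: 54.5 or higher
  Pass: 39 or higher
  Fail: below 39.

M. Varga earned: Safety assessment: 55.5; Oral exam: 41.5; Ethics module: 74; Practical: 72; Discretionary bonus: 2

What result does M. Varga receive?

Credit

Weighted total:
  Safety assessment 55.5 × 0.3 = 16.65
  Oral exam 41.5 × 0.38 = 15.77
  Ethics module 74 × 0.27 = 19.98
  Practical 72 × 0.05 = 3.6
Sum = 56
Discretionary bonus: 56 + 2 = 58
58 is ≥ 54.5 and < 70.5 → Credit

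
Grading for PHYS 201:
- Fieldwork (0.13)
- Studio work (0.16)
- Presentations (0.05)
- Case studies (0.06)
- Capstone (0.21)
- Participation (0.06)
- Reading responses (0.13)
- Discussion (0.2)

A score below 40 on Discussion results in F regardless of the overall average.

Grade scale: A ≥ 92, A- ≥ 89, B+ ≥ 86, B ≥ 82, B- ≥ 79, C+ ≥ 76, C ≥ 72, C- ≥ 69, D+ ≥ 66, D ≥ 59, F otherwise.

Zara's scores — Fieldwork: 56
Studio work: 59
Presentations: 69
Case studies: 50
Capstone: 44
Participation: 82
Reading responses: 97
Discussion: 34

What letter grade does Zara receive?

Discussion score 34 < 40: minimum not met.
Weighted total:
  Fieldwork 56 × 0.13 = 7.28
  Studio work 59 × 0.16 = 9.44
  Presentations 69 × 0.05 = 3.45
  Case studies 50 × 0.06 = 3
  Capstone 44 × 0.21 = 9.24
  Participation 82 × 0.06 = 4.92
  Reading responses 97 × 0.13 = 12.61
  Discussion 34 × 0.2 = 6.8
Sum = 56.74
Because the Discussion minimum was not met, the result is F.

F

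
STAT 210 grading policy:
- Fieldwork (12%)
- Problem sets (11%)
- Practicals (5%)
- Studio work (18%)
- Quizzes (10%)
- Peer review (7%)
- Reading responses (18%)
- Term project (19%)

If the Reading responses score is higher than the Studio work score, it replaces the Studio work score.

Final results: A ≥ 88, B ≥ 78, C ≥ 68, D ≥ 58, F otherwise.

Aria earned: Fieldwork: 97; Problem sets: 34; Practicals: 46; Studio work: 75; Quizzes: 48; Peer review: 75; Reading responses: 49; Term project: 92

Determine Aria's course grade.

D

Reading responses (49) ≤ Studio work (75), so Studio work stays at 75.
Weighted total:
  Fieldwork 97 × 0.12 = 11.64
  Problem sets 34 × 0.11 = 3.74
  Practicals 46 × 0.05 = 2.3
  Studio work 75 × 0.18 = 13.5
  Quizzes 48 × 0.1 = 4.8
  Peer review 75 × 0.07 = 5.25
  Reading responses 49 × 0.18 = 8.82
  Term project 92 × 0.19 = 17.48
Sum = 67.53
67.53 is ≥ 58 and < 68 → D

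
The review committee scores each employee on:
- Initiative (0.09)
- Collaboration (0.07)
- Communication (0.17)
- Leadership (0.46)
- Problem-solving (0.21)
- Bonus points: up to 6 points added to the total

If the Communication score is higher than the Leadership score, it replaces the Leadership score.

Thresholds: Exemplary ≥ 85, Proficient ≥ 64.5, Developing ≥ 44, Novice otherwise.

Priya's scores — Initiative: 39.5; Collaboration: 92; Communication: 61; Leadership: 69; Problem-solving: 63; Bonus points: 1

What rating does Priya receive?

Proficient

Communication (61) ≤ Leadership (69), so Leadership stays at 69.
Weighted total:
  Initiative 39.5 × 0.09 = 3.555
  Collaboration 92 × 0.07 = 6.44
  Communication 61 × 0.17 = 10.37
  Leadership 69 × 0.46 = 31.74
  Problem-solving 63 × 0.21 = 13.23
Sum = 65.335
Bonus points: 65.335 + 1 = 66.335
66.335 is ≥ 64.5 and < 85 → Proficient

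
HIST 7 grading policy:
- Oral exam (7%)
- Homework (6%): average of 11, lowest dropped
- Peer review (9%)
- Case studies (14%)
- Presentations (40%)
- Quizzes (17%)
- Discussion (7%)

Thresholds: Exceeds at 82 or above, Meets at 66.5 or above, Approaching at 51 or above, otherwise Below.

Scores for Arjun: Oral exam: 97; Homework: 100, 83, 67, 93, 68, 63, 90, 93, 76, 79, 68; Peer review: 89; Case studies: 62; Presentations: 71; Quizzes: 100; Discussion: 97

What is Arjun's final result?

Meets

Homework: drop 63 → average of remaining 10 = 817/10 = 81.7
Weighted total:
  Oral exam 97 × 0.07 = 6.79
  Homework 81.7 × 0.06 = 4.902
  Peer review 89 × 0.09 = 8.01
  Case studies 62 × 0.14 = 8.68
  Presentations 71 × 0.4 = 28.4
  Quizzes 100 × 0.17 = 17
  Discussion 97 × 0.07 = 6.79
Sum = 80.572
80.572 is ≥ 66.5 and < 82 → Meets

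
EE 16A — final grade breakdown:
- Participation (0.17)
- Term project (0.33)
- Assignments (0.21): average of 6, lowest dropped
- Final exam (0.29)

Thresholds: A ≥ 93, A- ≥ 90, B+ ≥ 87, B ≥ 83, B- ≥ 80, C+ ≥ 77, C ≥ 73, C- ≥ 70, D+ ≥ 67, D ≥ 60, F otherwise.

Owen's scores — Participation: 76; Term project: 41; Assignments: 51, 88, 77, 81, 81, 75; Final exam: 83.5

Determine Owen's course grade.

D+

Assignments: drop 51 → average of remaining 5 = 402/5 = 80.4
Weighted total:
  Participation 76 × 0.17 = 12.92
  Term project 41 × 0.33 = 13.53
  Assignments 80.4 × 0.21 = 16.884
  Final exam 83.5 × 0.29 = 24.215
Sum = 67.549
67.549 is ≥ 67 and < 70 → D+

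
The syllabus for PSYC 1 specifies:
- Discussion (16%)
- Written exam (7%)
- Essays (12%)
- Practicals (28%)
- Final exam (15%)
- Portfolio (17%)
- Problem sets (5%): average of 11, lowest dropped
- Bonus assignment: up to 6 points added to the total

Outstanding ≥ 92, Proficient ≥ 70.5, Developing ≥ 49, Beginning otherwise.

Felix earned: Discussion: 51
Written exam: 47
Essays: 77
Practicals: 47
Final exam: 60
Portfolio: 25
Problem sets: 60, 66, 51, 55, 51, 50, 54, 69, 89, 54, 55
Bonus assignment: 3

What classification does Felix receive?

Problem sets: drop 50 → average of remaining 10 = 604/10 = 60.4
Weighted total:
  Discussion 51 × 0.16 = 8.16
  Written exam 47 × 0.07 = 3.29
  Essays 77 × 0.12 = 9.24
  Practicals 47 × 0.28 = 13.16
  Final exam 60 × 0.15 = 9
  Portfolio 25 × 0.17 = 4.25
  Problem sets 60.4 × 0.05 = 3.02
Sum = 50.12
Bonus assignment: 50.12 + 3 = 53.12
53.12 is ≥ 49 and < 70.5 → Developing

Developing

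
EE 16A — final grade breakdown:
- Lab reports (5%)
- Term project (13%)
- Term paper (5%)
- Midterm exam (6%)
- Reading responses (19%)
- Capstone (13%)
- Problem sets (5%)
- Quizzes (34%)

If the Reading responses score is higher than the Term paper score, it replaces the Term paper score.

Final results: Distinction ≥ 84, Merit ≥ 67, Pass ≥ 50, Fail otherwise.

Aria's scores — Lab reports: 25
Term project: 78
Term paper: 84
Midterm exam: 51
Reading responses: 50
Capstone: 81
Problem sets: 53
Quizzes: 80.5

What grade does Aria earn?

Reading responses (50) ≤ Term paper (84), so Term paper stays at 84.
Weighted total:
  Lab reports 25 × 0.05 = 1.25
  Term project 78 × 0.13 = 10.14
  Term paper 84 × 0.05 = 4.2
  Midterm exam 51 × 0.06 = 3.06
  Reading responses 50 × 0.19 = 9.5
  Capstone 81 × 0.13 = 10.53
  Problem sets 53 × 0.05 = 2.65
  Quizzes 80.5 × 0.34 = 27.37
Sum = 68.7
68.7 is ≥ 67 and < 84 → Merit

Merit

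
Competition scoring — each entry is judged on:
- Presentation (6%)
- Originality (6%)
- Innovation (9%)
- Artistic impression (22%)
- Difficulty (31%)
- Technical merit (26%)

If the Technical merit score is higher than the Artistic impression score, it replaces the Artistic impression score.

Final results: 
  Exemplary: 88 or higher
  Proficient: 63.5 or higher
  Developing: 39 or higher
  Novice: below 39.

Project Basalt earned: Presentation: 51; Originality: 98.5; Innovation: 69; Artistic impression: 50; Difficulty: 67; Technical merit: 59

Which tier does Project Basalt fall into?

Technical merit (59) > Artistic impression (50), so Artistic impression counts as 59.
Weighted total:
  Presentation 51 × 0.06 = 3.06
  Originality 98.5 × 0.06 = 5.91
  Innovation 69 × 0.09 = 6.21
  Artistic impression 59 × 0.22 = 12.98
  Difficulty 67 × 0.31 = 20.77
  Technical merit 59 × 0.26 = 15.34
Sum = 64.27
64.27 is ≥ 63.5 and < 88 → Proficient

Proficient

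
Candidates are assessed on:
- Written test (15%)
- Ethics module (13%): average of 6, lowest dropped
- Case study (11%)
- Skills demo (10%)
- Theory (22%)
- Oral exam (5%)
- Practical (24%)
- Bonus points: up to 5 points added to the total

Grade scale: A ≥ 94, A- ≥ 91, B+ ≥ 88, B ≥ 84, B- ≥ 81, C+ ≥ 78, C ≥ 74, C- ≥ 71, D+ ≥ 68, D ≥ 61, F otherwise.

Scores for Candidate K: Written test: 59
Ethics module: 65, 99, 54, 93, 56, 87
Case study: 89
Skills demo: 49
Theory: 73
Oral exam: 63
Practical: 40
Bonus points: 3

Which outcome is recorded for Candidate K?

Ethics module: drop 54 → average of remaining 5 = 400/5 = 80
Weighted total:
  Written test 59 × 0.15 = 8.85
  Ethics module 80 × 0.13 = 10.4
  Case study 89 × 0.11 = 9.79
  Skills demo 49 × 0.1 = 4.9
  Theory 73 × 0.22 = 16.06
  Oral exam 63 × 0.05 = 3.15
  Practical 40 × 0.24 = 9.6
Sum = 62.75
Bonus points: 62.75 + 3 = 65.75
65.75 is ≥ 61 and < 68 → D

D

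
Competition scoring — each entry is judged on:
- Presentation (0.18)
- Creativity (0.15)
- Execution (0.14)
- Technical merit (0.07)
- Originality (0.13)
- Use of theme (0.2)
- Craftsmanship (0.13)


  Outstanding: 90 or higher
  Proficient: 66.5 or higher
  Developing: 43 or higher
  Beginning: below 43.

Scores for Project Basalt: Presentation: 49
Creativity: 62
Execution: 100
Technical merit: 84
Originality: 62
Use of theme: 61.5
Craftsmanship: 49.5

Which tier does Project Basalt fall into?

Developing

Weighted total:
  Presentation 49 × 0.18 = 8.82
  Creativity 62 × 0.15 = 9.3
  Execution 100 × 0.14 = 14
  Technical merit 84 × 0.07 = 5.88
  Originality 62 × 0.13 = 8.06
  Use of theme 61.5 × 0.2 = 12.3
  Craftsmanship 49.5 × 0.13 = 6.435
Sum = 64.795
64.795 is ≥ 43 and < 66.5 → Developing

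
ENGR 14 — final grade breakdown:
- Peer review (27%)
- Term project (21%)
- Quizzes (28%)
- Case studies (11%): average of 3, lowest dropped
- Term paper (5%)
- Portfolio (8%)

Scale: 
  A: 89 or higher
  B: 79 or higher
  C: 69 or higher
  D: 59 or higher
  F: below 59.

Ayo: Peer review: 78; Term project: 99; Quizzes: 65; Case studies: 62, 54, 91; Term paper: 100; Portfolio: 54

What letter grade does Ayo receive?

C

Case studies: drop 54 → average of remaining 2 = 153/2 = 76.5
Weighted total:
  Peer review 78 × 0.27 = 21.06
  Term project 99 × 0.21 = 20.79
  Quizzes 65 × 0.28 = 18.2
  Case studies 76.5 × 0.11 = 8.415
  Term paper 100 × 0.05 = 5
  Portfolio 54 × 0.08 = 4.32
Sum = 77.785
77.785 is ≥ 69 and < 79 → C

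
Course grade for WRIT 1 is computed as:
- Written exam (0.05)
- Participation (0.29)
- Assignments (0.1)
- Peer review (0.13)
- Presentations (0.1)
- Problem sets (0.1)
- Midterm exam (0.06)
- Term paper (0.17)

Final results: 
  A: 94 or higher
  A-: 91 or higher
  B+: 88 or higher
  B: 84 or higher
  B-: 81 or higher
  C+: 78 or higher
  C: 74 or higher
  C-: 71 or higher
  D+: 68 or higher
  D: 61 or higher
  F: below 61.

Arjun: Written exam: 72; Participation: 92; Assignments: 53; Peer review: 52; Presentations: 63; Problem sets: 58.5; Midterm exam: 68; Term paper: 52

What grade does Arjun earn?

D

Weighted total:
  Written exam 72 × 0.05 = 3.6
  Participation 92 × 0.29 = 26.68
  Assignments 53 × 0.1 = 5.3
  Peer review 52 × 0.13 = 6.76
  Presentations 63 × 0.1 = 6.3
  Problem sets 58.5 × 0.1 = 5.85
  Midterm exam 68 × 0.06 = 4.08
  Term paper 52 × 0.17 = 8.84
Sum = 67.41
67.41 is ≥ 61 and < 68 → D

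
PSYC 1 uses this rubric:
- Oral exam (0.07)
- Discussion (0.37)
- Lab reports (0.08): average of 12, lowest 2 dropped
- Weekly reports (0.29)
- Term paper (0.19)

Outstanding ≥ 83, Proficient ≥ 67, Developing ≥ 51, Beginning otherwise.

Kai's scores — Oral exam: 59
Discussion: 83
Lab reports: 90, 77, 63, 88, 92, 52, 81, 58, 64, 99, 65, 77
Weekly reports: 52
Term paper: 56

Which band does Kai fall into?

Lab reports: drop 52, 58 → average of remaining 10 = 796/10 = 79.6
Weighted total:
  Oral exam 59 × 0.07 = 4.13
  Discussion 83 × 0.37 = 30.71
  Lab reports 79.6 × 0.08 = 6.368
  Weekly reports 52 × 0.29 = 15.08
  Term paper 56 × 0.19 = 10.64
Sum = 66.928
66.928 is ≥ 51 and < 67 → Developing

Developing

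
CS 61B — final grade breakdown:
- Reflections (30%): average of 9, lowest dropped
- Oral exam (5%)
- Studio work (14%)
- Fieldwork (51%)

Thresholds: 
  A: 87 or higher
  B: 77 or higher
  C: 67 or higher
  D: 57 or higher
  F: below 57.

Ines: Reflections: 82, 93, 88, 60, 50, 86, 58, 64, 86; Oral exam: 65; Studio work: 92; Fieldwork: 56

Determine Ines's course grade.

C

Reflections: drop 50 → average of remaining 8 = 617/8 = 77.125
Weighted total:
  Reflections 77.125 × 0.3 = 23.1375
  Oral exam 65 × 0.05 = 3.25
  Studio work 92 × 0.14 = 12.88
  Fieldwork 56 × 0.51 = 28.56
Sum = 67.8275
67.8275 is ≥ 67 and < 77 → C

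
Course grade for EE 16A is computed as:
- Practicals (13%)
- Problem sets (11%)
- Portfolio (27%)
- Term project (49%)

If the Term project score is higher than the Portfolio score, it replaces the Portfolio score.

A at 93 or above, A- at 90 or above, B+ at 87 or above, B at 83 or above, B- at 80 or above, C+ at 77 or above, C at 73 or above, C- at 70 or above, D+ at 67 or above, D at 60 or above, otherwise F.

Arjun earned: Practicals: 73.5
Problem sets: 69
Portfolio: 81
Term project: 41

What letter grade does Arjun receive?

Term project (41) ≤ Portfolio (81), so Portfolio stays at 81.
Weighted total:
  Practicals 73.5 × 0.13 = 9.555
  Problem sets 69 × 0.11 = 7.59
  Portfolio 81 × 0.27 = 21.87
  Term project 41 × 0.49 = 20.09
Sum = 59.105
59.105 < 60 → F

F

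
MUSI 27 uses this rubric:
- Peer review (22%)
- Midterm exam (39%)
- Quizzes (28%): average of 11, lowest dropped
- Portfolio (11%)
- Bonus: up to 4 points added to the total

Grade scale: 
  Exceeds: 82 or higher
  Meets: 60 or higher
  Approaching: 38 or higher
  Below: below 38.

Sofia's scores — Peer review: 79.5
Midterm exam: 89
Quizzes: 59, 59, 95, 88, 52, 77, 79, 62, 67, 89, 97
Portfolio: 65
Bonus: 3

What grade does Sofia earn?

Quizzes: drop 52 → average of remaining 10 = 772/10 = 77.2
Weighted total:
  Peer review 79.5 × 0.22 = 17.49
  Midterm exam 89 × 0.39 = 34.71
  Quizzes 77.2 × 0.28 = 21.616
  Portfolio 65 × 0.11 = 7.15
Sum = 80.966
Bonus: 80.966 + 3 = 83.966
83.966 ≥ 82 → Exceeds

Exceeds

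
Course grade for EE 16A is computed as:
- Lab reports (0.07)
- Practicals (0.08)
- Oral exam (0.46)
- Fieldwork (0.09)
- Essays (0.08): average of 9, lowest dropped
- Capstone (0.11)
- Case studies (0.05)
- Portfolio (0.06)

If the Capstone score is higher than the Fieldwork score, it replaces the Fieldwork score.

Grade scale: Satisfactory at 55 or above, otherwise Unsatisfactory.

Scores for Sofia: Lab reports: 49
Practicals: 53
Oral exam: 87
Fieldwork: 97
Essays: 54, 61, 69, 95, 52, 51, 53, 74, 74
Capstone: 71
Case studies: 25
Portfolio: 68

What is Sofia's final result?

Satisfactory

Essays: drop 51 → average of remaining 8 = 532/8 = 66.5
Capstone (71) ≤ Fieldwork (97), so Fieldwork stays at 97.
Weighted total:
  Lab reports 49 × 0.07 = 3.43
  Practicals 53 × 0.08 = 4.24
  Oral exam 87 × 0.46 = 40.02
  Fieldwork 97 × 0.09 = 8.73
  Essays 66.5 × 0.08 = 5.32
  Capstone 71 × 0.11 = 7.81
  Case studies 25 × 0.05 = 1.25
  Portfolio 68 × 0.06 = 4.08
Sum = 74.88
74.88 ≥ 55 → Satisfactory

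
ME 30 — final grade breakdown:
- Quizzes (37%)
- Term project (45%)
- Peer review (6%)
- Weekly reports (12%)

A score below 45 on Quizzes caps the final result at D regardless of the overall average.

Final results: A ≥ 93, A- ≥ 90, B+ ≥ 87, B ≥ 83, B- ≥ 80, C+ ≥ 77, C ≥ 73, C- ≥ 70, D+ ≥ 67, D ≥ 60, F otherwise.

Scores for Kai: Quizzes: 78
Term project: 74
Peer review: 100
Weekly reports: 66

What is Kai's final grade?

C

Quizzes score 78 ≥ 45: minimum met.
Weighted total:
  Quizzes 78 × 0.37 = 28.86
  Term project 74 × 0.45 = 33.3
  Peer review 100 × 0.06 = 6
  Weekly reports 66 × 0.12 = 7.92
Sum = 76.08
76.08 is ≥ 73 and < 77 → C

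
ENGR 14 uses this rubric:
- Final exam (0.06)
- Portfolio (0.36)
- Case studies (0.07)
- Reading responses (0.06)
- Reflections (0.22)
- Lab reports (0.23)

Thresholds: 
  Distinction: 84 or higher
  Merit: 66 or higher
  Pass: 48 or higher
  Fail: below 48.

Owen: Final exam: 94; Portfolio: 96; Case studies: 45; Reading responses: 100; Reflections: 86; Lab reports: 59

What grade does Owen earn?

Weighted total:
  Final exam 94 × 0.06 = 5.64
  Portfolio 96 × 0.36 = 34.56
  Case studies 45 × 0.07 = 3.15
  Reading responses 100 × 0.06 = 6
  Reflections 86 × 0.22 = 18.92
  Lab reports 59 × 0.23 = 13.57
Sum = 81.84
81.84 is ≥ 66 and < 84 → Merit

Merit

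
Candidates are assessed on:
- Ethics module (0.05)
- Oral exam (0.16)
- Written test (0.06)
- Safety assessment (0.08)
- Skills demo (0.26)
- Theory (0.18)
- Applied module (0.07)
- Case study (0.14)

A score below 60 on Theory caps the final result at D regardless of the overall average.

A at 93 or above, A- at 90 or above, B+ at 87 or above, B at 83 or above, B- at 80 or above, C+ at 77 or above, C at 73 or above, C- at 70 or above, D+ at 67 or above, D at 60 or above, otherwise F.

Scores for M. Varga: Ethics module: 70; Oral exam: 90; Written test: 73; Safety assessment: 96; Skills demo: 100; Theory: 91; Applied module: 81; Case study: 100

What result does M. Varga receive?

Theory score 91 ≥ 60: minimum met.
Weighted total:
  Ethics module 70 × 0.05 = 3.5
  Oral exam 90 × 0.16 = 14.4
  Written test 73 × 0.06 = 4.38
  Safety assessment 96 × 0.08 = 7.68
  Skills demo 100 × 0.26 = 26
  Theory 91 × 0.18 = 16.38
  Applied module 81 × 0.07 = 5.67
  Case study 100 × 0.14 = 14
Sum = 92.01
92.01 is ≥ 90 and < 93 → A-

A-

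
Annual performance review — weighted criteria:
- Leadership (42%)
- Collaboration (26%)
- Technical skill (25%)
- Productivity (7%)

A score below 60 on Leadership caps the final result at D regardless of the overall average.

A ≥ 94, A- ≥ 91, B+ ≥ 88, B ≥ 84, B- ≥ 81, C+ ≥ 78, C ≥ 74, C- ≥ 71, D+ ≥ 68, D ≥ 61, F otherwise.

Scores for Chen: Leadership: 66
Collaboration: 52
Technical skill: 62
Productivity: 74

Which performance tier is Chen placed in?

D

Leadership score 66 ≥ 60: minimum met.
Weighted total:
  Leadership 66 × 0.42 = 27.72
  Collaboration 52 × 0.26 = 13.52
  Technical skill 62 × 0.25 = 15.5
  Productivity 74 × 0.07 = 5.18
Sum = 61.92
61.92 is ≥ 61 and < 68 → D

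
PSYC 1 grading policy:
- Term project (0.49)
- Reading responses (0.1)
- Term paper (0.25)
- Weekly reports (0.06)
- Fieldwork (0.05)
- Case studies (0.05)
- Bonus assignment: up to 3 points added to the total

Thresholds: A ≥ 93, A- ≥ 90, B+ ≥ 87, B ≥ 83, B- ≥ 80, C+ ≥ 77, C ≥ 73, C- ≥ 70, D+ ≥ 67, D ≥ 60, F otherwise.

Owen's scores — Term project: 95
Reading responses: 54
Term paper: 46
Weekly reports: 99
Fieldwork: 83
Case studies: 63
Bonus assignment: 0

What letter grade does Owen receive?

C

Weighted total:
  Term project 95 × 0.49 = 46.55
  Reading responses 54 × 0.1 = 5.4
  Term paper 46 × 0.25 = 11.5
  Weekly reports 99 × 0.06 = 5.94
  Fieldwork 83 × 0.05 = 4.15
  Case studies 63 × 0.05 = 3.15
Sum = 76.69
Bonus assignment: 76.69 + 0 = 76.69
76.69 is ≥ 73 and < 77 → C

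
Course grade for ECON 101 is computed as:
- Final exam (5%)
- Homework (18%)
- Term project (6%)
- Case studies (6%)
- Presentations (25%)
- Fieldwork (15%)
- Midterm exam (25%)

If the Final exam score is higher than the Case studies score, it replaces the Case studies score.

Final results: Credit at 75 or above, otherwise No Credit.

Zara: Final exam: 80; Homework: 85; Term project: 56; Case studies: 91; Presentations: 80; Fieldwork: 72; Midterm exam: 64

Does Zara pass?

Final exam (80) ≤ Case studies (91), so Case studies stays at 91.
Weighted total:
  Final exam 80 × 0.05 = 4
  Homework 85 × 0.18 = 15.3
  Term project 56 × 0.06 = 3.36
  Case studies 91 × 0.06 = 5.46
  Presentations 80 × 0.25 = 20
  Fieldwork 72 × 0.15 = 10.8
  Midterm exam 64 × 0.25 = 16
Sum = 74.92
74.92 < 75 → No Credit

No Credit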